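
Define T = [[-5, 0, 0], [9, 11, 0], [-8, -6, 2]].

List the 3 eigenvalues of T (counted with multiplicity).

T is lower triangular, so its eigenvalues are the diagonal entries.
Diagonal: -5, 11, 2.

-5, 2, 11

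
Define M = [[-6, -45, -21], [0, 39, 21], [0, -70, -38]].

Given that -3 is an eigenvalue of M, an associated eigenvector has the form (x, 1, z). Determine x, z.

-1, -2

We need (M + 3I)v = 0.
M + 3I = [[-3, -45, -21], [0, 42, 21], [0, -70, -35]].
Row 1: (-3)·x + (-45)·1 + (-21)·z = 0
Row 2: (0)·x + (42)·1 + (21)·z = 0
Row 3: (0)·x + (-70)·1 + (-35)·z = 0
Solving gives x = -1, z = -2.
Check: M·(-1, 1, -2) = (3, -3, 6) = -3·(-1, 1, -2).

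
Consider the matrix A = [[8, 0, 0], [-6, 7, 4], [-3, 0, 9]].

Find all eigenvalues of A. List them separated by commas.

7, 8, 9

Compute the characteristic polynomial p(t) = det(tI - A).
Expanding along the first row, p(t) = t^3 - 24t^2 + 191t - 504.
Try t = 9: p(9) = 0, so 9 is a root.
Factor out (t - 9): p(t) = (t - 9)·(t^2 - 15t + 56).
The quadratic factors as (t - 7)·(t - 8).
Eigenvalues: 7, 8, 9.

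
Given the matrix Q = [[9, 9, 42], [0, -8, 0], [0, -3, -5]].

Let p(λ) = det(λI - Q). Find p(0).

p(0) = det(0·I − Q) = det(−Q) = (−1)^3·det(Q).
det(Q) = 360, so p(0) = -360.

-360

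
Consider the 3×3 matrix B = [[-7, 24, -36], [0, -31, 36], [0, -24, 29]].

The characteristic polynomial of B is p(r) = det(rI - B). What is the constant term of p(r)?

p(r) = r^3 + 9r^2 - 21r - 245.
The constant term is -245.

-245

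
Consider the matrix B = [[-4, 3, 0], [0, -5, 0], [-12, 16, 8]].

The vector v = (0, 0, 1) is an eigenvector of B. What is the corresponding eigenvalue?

8

Compute Bv: B·(0, 0, 1) = (0, 0, 8).
Since Bv = λv, compare component 3: 8 = λ·1, so λ = 8.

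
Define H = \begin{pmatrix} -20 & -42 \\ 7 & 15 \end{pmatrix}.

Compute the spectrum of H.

det(H - λI) = (-20 - λ)(15 - λ) - (-42)·(7) = λ^2 + 5λ - 6.
This factors as (λ + 6)·(λ - 1) = 0.
Eigenvalues: -6, 1.

-6, 1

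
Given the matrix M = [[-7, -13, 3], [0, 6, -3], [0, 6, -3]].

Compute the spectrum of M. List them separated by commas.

-7, 0, 3

Compute the characteristic polynomial p(s) = det(sI - M).
Expanding the 3×3 determinant: p(s) = s^3 + 4s^2 - 21s.
Rational-root test: s = 0 gives p(0) = 0.
Factor out s: p(s) = s·(s^2 + 4s - 21).
The quadratic factors as (s + 7)·(s - 3).
Eigenvalues: -7, 0, 3.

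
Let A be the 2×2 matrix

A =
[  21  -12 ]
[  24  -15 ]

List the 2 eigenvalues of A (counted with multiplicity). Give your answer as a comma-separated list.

-3, 9

det(A - λI) = (21 - λ)(-15 - λ) - (-12)·(24) = λ^2 - 6λ - 27.
This factors as (λ + 3)·(λ - 9) = 0.
Eigenvalues: -3, 9.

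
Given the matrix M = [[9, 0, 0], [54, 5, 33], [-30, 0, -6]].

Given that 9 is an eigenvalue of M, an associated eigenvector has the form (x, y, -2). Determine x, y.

We need (M - 9I)v = 0.
M - 9I = [[0, 0, 0], [54, -4, 33], [-30, 0, -15]].
Row 1: (0)·x + (0)·y + (0)·-2 = 0
Row 2: (54)·x + (-4)·y + (33)·-2 = 0
Row 3: (-30)·x + (0)·y + (-15)·-2 = 0
Solving gives x = 1, y = -3.
Check: M·(1, -3, -2) = (9, -27, -18) = 9·(1, -3, -2).

1, -3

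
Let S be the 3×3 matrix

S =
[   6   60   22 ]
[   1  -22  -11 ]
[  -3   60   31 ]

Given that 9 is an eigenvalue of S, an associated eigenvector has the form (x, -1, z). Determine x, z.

2, 3

We need (S - 9I)v = 0.
S - 9I = [[-3, 60, 22], [1, -31, -11], [-3, 60, 22]].
Row 1: (-3)·x + (60)·-1 + (22)·z = 0
Row 2: (1)·x + (-31)·-1 + (-11)·z = 0
Row 3: (-3)·x + (60)·-1 + (22)·z = 0
Solving gives x = 2, z = 3.
Check: S·(2, -1, 3) = (18, -9, 27) = 9·(2, -1, 3).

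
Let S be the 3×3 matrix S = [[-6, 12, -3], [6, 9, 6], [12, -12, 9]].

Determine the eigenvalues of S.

The characteristic polynomial is p(λ) = det(λI - S).
Expanding the 3×3 determinant: p(λ) = λ^3 - 12λ^2 + 9λ + 162.
Rational-root test: λ = -3 gives p(-3) = 0.
Dividing by (λ + 3) leaves λ^2 - 15λ + 54.
The quadratic factors as (λ - 6)·(λ - 9).
Eigenvalues: -3, 6, 9.

-3, 6, 9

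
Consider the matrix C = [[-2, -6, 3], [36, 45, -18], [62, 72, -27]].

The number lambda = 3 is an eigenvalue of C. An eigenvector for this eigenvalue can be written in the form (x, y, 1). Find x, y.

-3, 3

We need (C - 3I)v = 0.
C - 3I = [[-5, -6, 3], [36, 42, -18], [62, 72, -30]].
Row 1: (-5)·x + (-6)·y + (3)·1 = 0
Row 2: (36)·x + (42)·y + (-18)·1 = 0
Row 3: (62)·x + (72)·y + (-30)·1 = 0
Solving gives x = -3, y = 3.
Check: C·(-3, 3, 1) = (-9, 9, 3) = 3·(-3, 3, 1).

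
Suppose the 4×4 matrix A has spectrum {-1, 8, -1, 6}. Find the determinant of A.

det(A) is the product of the eigenvalues: (-1) · (8) · (-1) · (6) = 48.

48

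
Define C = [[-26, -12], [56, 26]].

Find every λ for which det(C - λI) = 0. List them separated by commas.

-2, 2

det(C - μI) = (-26 - μ)(26 - μ) - (-12)·(56) = μ^2 - 4.
This factors as (μ + 2)·(μ - 2) = 0.
Eigenvalues: -2, 2.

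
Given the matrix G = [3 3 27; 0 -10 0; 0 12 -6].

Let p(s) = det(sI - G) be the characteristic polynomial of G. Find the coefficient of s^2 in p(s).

The coefficient of s^2 of det(sI - G) is −trace(G).
trace(G) = (3) + (-10) + (-6) = -13, so the coefficient is 13.

13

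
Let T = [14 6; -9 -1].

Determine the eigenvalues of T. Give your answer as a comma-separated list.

5, 8

det(T - lambda·I) = (14 - lambda)(-1 - lambda) - (6)·(-9) = lambda^2 - 13·lambda + 40.
This factors as (lambda - 5)·(lambda - 8) = 0.
Eigenvalues: 5, 8.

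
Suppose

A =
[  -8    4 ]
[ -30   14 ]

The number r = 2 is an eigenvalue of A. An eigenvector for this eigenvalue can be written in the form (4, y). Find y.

We need (A - 2I)v = 0.
A - 2I = [[-10, 4], [-30, 12]].
Row 1: (-10)·4 + (4)·y = 0
Row 2: (-30)·4 + (12)·y = 0
Solving gives y = 10.
Check: A·(4, 10) = (8, 20) = 2·(4, 10).

10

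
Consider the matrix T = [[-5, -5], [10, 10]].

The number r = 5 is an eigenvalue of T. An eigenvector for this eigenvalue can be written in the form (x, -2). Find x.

1

We need (T - 5I)v = 0.
T - 5I = [[-10, -5], [10, 5]].
Row 1: (-10)·x + (-5)·-2 = 0
Row 2: (10)·x + (5)·-2 = 0
Solving gives x = 1.
Check: T·(1, -2) = (5, -10) = 5·(1, -2).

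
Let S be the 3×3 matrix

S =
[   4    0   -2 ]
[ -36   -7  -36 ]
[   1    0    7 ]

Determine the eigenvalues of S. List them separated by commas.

Compute the characteristic polynomial p(λ) = det(λI - S).
Cofactor expansion gives p(λ) = λ^3 - 4λ^2 - 47λ + 210.
Since p(-7) = 0, λ = -7 is a root.
Dividing by (λ + 7) leaves λ^2 - 11λ + 30.
The quadratic factors as (λ - 5)·(λ - 6).
Eigenvalues: -7, 5, 6.

-7, 5, 6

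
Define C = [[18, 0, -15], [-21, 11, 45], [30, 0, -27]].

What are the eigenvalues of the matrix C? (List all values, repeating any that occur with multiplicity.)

-12, 3, 11

Set up det(λI - C) = 0.
Cofactor expansion gives p(λ) = λ^3 - 2λ^2 - 135λ + 396.
Try λ = 3: p(3) = 0, so 3 is a root.
Factor out (λ - 3): p(λ) = (λ - 3)·(λ^2 + λ - 132).
The quadratic factors as (λ + 12)·(λ - 11).
Eigenvalues: -12, 3, 11.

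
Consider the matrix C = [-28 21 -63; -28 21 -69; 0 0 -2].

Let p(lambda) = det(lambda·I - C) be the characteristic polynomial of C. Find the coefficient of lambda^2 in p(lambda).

9

The coefficient of lambda^2 of det(lambda·I - C) is −trace(C).
trace(C) = (-28) + (21) + (-2) = -9, so the coefficient is 9.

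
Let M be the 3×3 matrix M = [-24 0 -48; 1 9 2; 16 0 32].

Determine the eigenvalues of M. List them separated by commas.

0, 8, 9

Compute the characteristic polynomial p(lambda) = det(lambda·I - M).
Cofactor expansion gives p(lambda) = lambda^3 - 17·lambda^2 + 72·lambda.
Try lambda = 8: p(8) = 0, so 8 is a root.
Factor out (lambda - 8): p(lambda) = (lambda - 8)·(lambda^2 - 9·lambda).
The quadratic factors as lambda·(lambda - 9).
Eigenvalues: 0, 8, 9.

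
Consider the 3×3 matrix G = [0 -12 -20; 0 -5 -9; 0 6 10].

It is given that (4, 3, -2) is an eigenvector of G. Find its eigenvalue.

Compute Gv: G·(4, 3, -2) = (4, 3, -2).
Since Gv = λv, compare component 1: 4 = λ·4, so λ = 1.

1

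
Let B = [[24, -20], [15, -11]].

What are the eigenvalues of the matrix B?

det(B - rI) = (24 - r)(-11 - r) - (-20)·(15) = r^2 - 13r + 36.
This factors as (r - 4)·(r - 9) = 0.
Eigenvalues: 4, 9.

4, 9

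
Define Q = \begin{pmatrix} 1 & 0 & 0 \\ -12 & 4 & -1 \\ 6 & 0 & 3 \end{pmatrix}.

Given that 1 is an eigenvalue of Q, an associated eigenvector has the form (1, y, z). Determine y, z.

3, -3

We need (Q - 1I)v = 0.
Q - 1I = [[0, 0, 0], [-12, 3, -1], [6, 0, 2]].
Row 1: (0)·1 + (0)·y + (0)·z = 0
Row 2: (-12)·1 + (3)·y + (-1)·z = 0
Row 3: (6)·1 + (0)·y + (2)·z = 0
Solving gives y = 3, z = -3.
Check: Q·(1, 3, -3) = (1, 3, -3) = 1·(1, 3, -3).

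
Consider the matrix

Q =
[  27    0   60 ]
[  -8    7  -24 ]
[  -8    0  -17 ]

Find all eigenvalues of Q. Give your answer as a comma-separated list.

3, 7, 7

Compute the characteristic polynomial p(s) = det(sI - Q).
Cofactor expansion gives p(s) = s^3 - 17s^2 + 91s - 147.
Rational-root test: s = 3 gives p(3) = 0.
Factor out (s - 3): p(s) = (s - 3)·(s^2 - 14s + 49).
The quadratic factor is (s - 7)^2.
Eigenvalues: 3, 7, 7.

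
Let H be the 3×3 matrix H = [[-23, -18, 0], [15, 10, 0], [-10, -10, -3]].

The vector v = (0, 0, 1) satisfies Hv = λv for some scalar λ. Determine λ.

-3

Compute Hv: H·(0, 0, 1) = (0, 0, -3).
Since Hv = λv, compare component 3: -3 = λ·1, so λ = -3.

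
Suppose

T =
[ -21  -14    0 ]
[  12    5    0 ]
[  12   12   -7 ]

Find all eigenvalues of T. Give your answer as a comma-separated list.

-9, -7, -7

Set up det(rI - T) = 0.
Expanding the 3×3 determinant: p(r) = r^3 + 23r^2 + 175r + 441.
Since p(-7) = 0, r = -7 is a root.
Factor out (r + 7): p(r) = (r + 7)·(r^2 + 16r + 63).
The quadratic factors as (r + 9)·(r + 7).
Eigenvalues: -9, -7, -7.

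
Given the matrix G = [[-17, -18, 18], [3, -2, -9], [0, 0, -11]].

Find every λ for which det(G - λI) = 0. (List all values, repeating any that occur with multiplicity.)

-11, -11, -8

Set up det(tI - G) = 0.
Expanding along the first row, p(t) = t^3 + 30t^2 + 297t + 968.
Rational-root test: t = -8 gives p(-8) = 0.
Factor out (t + 8): p(t) = (t + 8)·(t^2 + 22t + 121).
The quadratic factor is (t + 11)^2.
Eigenvalues: -11, -11, -8.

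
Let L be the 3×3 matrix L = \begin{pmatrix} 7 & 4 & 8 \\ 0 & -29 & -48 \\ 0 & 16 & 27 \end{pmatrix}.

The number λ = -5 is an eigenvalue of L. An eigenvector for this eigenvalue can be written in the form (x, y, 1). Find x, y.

We need (L + 5I)v = 0.
L + 5I = [[12, 4, 8], [0, -24, -48], [0, 16, 32]].
Row 1: (12)·x + (4)·y + (8)·1 = 0
Row 2: (0)·x + (-24)·y + (-48)·1 = 0
Row 3: (0)·x + (16)·y + (32)·1 = 0
Solving gives x = 0, y = -2.
Check: L·(0, -2, 1) = (0, 10, -5) = -5·(0, -2, 1).

0, -2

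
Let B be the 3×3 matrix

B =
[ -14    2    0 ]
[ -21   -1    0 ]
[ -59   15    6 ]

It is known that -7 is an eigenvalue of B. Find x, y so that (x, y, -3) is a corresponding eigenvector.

We need (B + 7I)v = 0.
B + 7I = [[-7, 2, 0], [-21, 6, 0], [-59, 15, 13]].
Row 1: (-7)·x + (2)·y + (0)·-3 = 0
Row 2: (-21)·x + (6)·y + (0)·-3 = 0
Row 3: (-59)·x + (15)·y + (13)·-3 = 0
Solving gives x = -6, y = -21.
Check: B·(-6, -21, -3) = (42, 147, 21) = -7·(-6, -21, -3).

-6, -21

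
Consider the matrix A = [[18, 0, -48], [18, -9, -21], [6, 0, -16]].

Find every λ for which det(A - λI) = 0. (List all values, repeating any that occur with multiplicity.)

-9, 0, 2

Compute the characteristic polynomial p(λ) = det(λI - A).
Expanding the 3×3 determinant: p(λ) = λ^3 + 7λ^2 - 18λ.
Rational-root test: λ = 0 gives p(0) = 0.
Factor out λ: p(λ) = λ·(λ^2 + 7λ - 18).
The quadratic factors as (λ + 9)·(λ - 2).
Eigenvalues: -9, 0, 2.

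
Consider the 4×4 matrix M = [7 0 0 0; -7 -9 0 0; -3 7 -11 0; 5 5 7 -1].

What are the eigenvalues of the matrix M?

M is lower triangular, so its eigenvalues are the diagonal entries.
Diagonal: 7, -9, -11, -1.

-11, -9, -1, 7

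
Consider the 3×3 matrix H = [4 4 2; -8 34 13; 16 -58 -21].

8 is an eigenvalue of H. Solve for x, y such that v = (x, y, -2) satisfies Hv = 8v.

0, 1

We need (H - 8I)v = 0.
H - 8I = [[-4, 4, 2], [-8, 26, 13], [16, -58, -29]].
Row 1: (-4)·x + (4)·y + (2)·-2 = 0
Row 2: (-8)·x + (26)·y + (13)·-2 = 0
Row 3: (16)·x + (-58)·y + (-29)·-2 = 0
Solving gives x = 0, y = 1.
Check: H·(0, 1, -2) = (0, 8, -16) = 8·(0, 1, -2).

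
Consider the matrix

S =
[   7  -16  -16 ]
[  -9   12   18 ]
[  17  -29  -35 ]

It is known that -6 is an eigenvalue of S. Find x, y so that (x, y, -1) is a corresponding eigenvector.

0, 1

We need (S + 6I)v = 0.
S + 6I = [[13, -16, -16], [-9, 18, 18], [17, -29, -29]].
Row 1: (13)·x + (-16)·y + (-16)·-1 = 0
Row 2: (-9)·x + (18)·y + (18)·-1 = 0
Row 3: (17)·x + (-29)·y + (-29)·-1 = 0
Solving gives x = 0, y = 1.
Check: S·(0, 1, -1) = (0, -6, 6) = -6·(0, 1, -1).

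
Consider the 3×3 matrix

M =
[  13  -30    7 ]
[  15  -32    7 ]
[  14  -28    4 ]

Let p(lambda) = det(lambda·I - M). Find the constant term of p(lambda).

60

p(lambda) = lambda^3 + 15·lambda^2 + 56·lambda + 60.
The constant term is 60.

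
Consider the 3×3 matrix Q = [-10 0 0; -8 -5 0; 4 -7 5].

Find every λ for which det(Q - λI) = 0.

Q is lower triangular, so its eigenvalues are the diagonal entries.
Diagonal: -10, -5, 5.

-10, -5, 5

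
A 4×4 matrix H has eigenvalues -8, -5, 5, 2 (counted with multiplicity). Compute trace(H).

-6

trace(H) is the sum of the eigenvalues: (-8) + (-5) + (5) + (2) = -6.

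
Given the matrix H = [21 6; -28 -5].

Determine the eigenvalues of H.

7, 9

det(H - λI) = (21 - λ)(-5 - λ) - (6)·(-28) = λ^2 - 16λ + 63.
This factors as (λ - 7)·(λ - 9) = 0.
Eigenvalues: 7, 9.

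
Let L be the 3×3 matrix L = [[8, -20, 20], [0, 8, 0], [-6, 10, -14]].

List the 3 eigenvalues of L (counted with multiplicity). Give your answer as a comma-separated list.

-4, -2, 8

Compute the characteristic polynomial p(λ) = det(λI - L).
Expanding along the first row, p(λ) = λ^3 - 2λ^2 - 40λ - 64.
Try λ = -4: p(-4) = 0, so -4 is a root.
Factor out (λ + 4): p(λ) = (λ + 4)·(λ^2 - 6λ - 16).
The quadratic factors as (λ + 2)·(λ - 8).
Eigenvalues: -4, -2, 8.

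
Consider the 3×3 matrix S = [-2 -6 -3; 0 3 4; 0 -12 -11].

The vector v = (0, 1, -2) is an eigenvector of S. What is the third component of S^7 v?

First find the eigenvalue: Sv = (0, -5, 10) = -5·(0, 1, -2), so λ = -5.
Then S^7 v = λ^7·v = (-5)^7·(0, 1, -2) = -78125·(0, 1, -2) = (0, -78125, 156250).

156250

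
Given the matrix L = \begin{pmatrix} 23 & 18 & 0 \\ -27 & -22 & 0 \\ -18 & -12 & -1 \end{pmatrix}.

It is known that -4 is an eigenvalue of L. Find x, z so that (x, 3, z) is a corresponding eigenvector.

We need (L + 4I)v = 0.
L + 4I = [[27, 18, 0], [-27, -18, 0], [-18, -12, 3]].
Row 1: (27)·x + (18)·3 + (0)·z = 0
Row 2: (-27)·x + (-18)·3 + (0)·z = 0
Row 3: (-18)·x + (-12)·3 + (3)·z = 0
Solving gives x = -2, z = 0.
Check: L·(-2, 3, 0) = (8, -12, 0) = -4·(-2, 3, 0).

-2, 0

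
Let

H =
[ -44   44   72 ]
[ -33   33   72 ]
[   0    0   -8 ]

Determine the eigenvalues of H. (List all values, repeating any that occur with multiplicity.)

-11, -8, 0

Set up det(sI - H) = 0.
Expanding the 3×3 determinant: p(s) = s^3 + 19s^2 + 88s.
Since p(0) = 0, s = 0 is a root.
Dividing by s leaves s^2 + 19s + 88.
The quadratic factors as (s + 11)·(s + 8).
Eigenvalues: -11, -8, 0.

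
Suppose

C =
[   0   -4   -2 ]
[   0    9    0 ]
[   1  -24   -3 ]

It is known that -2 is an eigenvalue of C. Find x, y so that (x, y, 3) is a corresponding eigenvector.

3, 0

We need (C + 2I)v = 0.
C + 2I = [[2, -4, -2], [0, 11, 0], [1, -24, -1]].
Row 1: (2)·x + (-4)·y + (-2)·3 = 0
Row 2: (0)·x + (11)·y + (0)·3 = 0
Row 3: (1)·x + (-24)·y + (-1)·3 = 0
Solving gives x = 3, y = 0.
Check: C·(3, 0, 3) = (-6, 0, -6) = -2·(3, 0, 3).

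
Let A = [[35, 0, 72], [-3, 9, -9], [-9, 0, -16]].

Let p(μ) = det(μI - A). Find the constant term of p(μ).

-792

p(μ) = μ^3 - 28μ^2 + 259μ - 792.
The constant term is -792.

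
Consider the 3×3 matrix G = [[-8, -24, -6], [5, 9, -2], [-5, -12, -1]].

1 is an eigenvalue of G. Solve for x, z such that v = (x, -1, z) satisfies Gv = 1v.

2, 1

We need (G - 1I)v = 0.
G - 1I = [[-9, -24, -6], [5, 8, -2], [-5, -12, -2]].
Row 1: (-9)·x + (-24)·-1 + (-6)·z = 0
Row 2: (5)·x + (8)·-1 + (-2)·z = 0
Row 3: (-5)·x + (-12)·-1 + (-2)·z = 0
Solving gives x = 2, z = 1.
Check: G·(2, -1, 1) = (2, -1, 1) = 1·(2, -1, 1).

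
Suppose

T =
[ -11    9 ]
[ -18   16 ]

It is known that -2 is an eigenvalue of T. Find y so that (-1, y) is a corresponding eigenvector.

We need (T + 2I)v = 0.
T + 2I = [[-9, 9], [-18, 18]].
Row 1: (-9)·-1 + (9)·y = 0
Row 2: (-18)·-1 + (18)·y = 0
Solving gives y = -1.
Check: T·(-1, -1) = (2, 2) = -2·(-1, -1).

-1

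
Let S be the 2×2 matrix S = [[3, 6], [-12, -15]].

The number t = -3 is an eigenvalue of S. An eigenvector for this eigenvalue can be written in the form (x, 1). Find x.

We need (S + 3I)v = 0.
S + 3I = [[6, 6], [-12, -12]].
Row 1: (6)·x + (6)·1 = 0
Row 2: (-12)·x + (-12)·1 = 0
Solving gives x = -1.
Check: S·(-1, 1) = (3, -3) = -3·(-1, 1).

-1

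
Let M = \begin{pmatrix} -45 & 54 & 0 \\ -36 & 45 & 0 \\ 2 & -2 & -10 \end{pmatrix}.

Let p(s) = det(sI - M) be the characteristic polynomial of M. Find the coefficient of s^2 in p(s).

10

The coefficient of s^2 of det(sI - M) is −trace(M).
trace(M) = (-45) + (45) + (-10) = -10, so the coefficient is 10.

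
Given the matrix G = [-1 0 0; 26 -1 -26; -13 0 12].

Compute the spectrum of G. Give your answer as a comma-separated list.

The characteristic polynomial is p(μ) = det(μI - G).
Expanding along the first row, p(μ) = μ^3 - 10μ^2 - 23μ - 12.
Rational-root test: μ = -1 gives p(-1) = 0.
Dividing by (μ + 1) leaves μ^2 - 11μ - 12.
The quadratic factors as (μ + 1)·(μ - 12).
Eigenvalues: -1, -1, 12.

-1, -1, 12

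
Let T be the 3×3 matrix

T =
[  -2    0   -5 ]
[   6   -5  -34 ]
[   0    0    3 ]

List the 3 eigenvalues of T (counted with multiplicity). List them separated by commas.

-5, -2, 3

The characteristic polynomial is p(r) = det(rI - T).
Expanding along the first row, p(r) = r^3 + 4r^2 - 11r - 30.
Rational-root test: r = -2 gives p(-2) = 0.
Dividing by (r + 2) leaves r^2 + 2r - 15.
The quadratic factors as (r + 5)·(r - 3).
Eigenvalues: -5, -2, 3.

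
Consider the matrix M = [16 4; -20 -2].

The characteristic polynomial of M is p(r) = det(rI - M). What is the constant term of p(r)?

48

p(r) = r^2 - 14r + 48.
The constant term is 48.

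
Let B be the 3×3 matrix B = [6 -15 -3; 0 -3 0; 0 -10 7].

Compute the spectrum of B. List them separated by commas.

Compute the characteristic polynomial p(s) = det(sI - B).
Expanding along the first row, p(s) = s^3 - 10s^2 + 3s + 126.
Since p(7) = 0, s = 7 is a root.
Dividing by (s - 7) leaves s^2 - 3s - 18.
The quadratic factors as (s + 3)·(s - 6).
Eigenvalues: -3, 6, 7.

-3, 6, 7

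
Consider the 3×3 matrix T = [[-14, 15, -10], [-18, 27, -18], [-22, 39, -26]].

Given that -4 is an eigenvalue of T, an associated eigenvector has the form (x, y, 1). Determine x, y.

We need (T + 4I)v = 0.
T + 4I = [[-10, 15, -10], [-18, 31, -18], [-22, 39, -22]].
Row 1: (-10)·x + (15)·y + (-10)·1 = 0
Row 2: (-18)·x + (31)·y + (-18)·1 = 0
Row 3: (-22)·x + (39)·y + (-22)·1 = 0
Solving gives x = -1, y = 0.
Check: T·(-1, 0, 1) = (4, 0, -4) = -4·(-1, 0, 1).

-1, 0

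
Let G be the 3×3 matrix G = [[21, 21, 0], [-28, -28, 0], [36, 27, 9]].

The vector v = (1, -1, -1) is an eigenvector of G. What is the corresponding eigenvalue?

Compute Gv: G·(1, -1, -1) = (0, 0, 0).
Since Gv = λv, compare component 1: 0 = λ·1, so λ = 0.

0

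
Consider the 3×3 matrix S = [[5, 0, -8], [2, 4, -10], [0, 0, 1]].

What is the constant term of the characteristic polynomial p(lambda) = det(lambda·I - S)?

p(0) = det(0·I − S) = det(−S) = (−1)^3·det(S).
det(S) = 20, so p(0) = -20.

-20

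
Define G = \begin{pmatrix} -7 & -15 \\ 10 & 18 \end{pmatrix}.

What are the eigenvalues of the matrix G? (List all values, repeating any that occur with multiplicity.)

3, 8

det(G - rI) = (-7 - r)(18 - r) - (-15)·(10) = r^2 - 11r + 24.
This factors as (r - 3)·(r - 8) = 0.
Eigenvalues: 3, 8.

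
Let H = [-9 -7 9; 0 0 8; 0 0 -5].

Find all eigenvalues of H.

H is upper triangular, so its eigenvalues are the diagonal entries.
Diagonal: -9, 0, -5.

-9, -5, 0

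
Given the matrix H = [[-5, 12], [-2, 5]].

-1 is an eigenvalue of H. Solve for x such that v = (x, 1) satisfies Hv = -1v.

We need (H + 1I)v = 0.
H + 1I = [[-4, 12], [-2, 6]].
Row 1: (-4)·x + (12)·1 = 0
Row 2: (-2)·x + (6)·1 = 0
Solving gives x = 3.
Check: H·(3, 1) = (-3, -1) = -1·(3, 1).

3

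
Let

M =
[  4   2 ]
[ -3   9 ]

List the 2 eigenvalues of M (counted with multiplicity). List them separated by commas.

det(M - λI) = (4 - λ)(9 - λ) - (2)·(-3) = λ^2 - 13λ + 42.
This factors as (λ - 6)·(λ - 7) = 0.
Eigenvalues: 6, 7.

6, 7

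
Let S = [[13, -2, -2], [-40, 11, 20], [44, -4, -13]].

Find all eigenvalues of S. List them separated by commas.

-9, 9, 11

Set up det(tI - S) = 0.
Expanding the 3×3 determinant: p(t) = t^3 - 11t^2 - 81t + 891.
Try t = 11: p(11) = 0, so 11 is a root.
Factor out (t - 11): p(t) = (t - 11)·(t^2 - 81).
The quadratic factors as (t + 9)·(t - 9).
Eigenvalues: -9, 9, 11.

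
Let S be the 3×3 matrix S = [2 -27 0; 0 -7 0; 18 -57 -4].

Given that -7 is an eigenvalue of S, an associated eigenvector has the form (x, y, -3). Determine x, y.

-9, -3

We need (S + 7I)v = 0.
S + 7I = [[9, -27, 0], [0, 0, 0], [18, -57, 3]].
Row 1: (9)·x + (-27)·y + (0)·-3 = 0
Row 2: (0)·x + (0)·y + (0)·-3 = 0
Row 3: (18)·x + (-57)·y + (3)·-3 = 0
Solving gives x = -9, y = -3.
Check: S·(-9, -3, -3) = (63, 21, 21) = -7·(-9, -3, -3).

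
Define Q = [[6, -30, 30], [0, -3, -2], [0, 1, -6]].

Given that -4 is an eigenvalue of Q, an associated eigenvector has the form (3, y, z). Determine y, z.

2, 1

We need (Q + 4I)v = 0.
Q + 4I = [[10, -30, 30], [0, 1, -2], [0, 1, -2]].
Row 1: (10)·3 + (-30)·y + (30)·z = 0
Row 2: (0)·3 + (1)·y + (-2)·z = 0
Row 3: (0)·3 + (1)·y + (-2)·z = 0
Solving gives y = 2, z = 1.
Check: Q·(3, 2, 1) = (-12, -8, -4) = -4·(3, 2, 1).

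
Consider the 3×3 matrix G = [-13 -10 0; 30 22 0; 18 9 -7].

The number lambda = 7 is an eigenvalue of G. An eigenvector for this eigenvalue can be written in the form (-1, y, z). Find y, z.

2, 0

We need (G - 7I)v = 0.
G - 7I = [[-20, -10, 0], [30, 15, 0], [18, 9, -14]].
Row 1: (-20)·-1 + (-10)·y + (0)·z = 0
Row 2: (30)·-1 + (15)·y + (0)·z = 0
Row 3: (18)·-1 + (9)·y + (-14)·z = 0
Solving gives y = 2, z = 0.
Check: G·(-1, 2, 0) = (-7, 14, 0) = 7·(-1, 2, 0).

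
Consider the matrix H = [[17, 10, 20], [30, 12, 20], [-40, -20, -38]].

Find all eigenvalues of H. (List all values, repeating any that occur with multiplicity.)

-8, -3, 2

Set up det(rI - H) = 0.
Expanding along the first row, p(r) = r^3 + 9r^2 + 2r - 48.
Since p(-3) = 0, r = -3 is a root.
Factor out (r + 3): p(r) = (r + 3)·(r^2 + 6r - 16).
The quadratic factors as (r + 8)·(r - 2).
Eigenvalues: -8, -3, 2.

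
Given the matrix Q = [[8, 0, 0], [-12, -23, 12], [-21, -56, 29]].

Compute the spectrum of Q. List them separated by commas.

The characteristic polynomial is p(lambda) = det(lambda·I - Q).
Cofactor expansion gives p(lambda) = lambda^3 - 14·lambda^2 + 53·lambda - 40.
Rational-root test: lambda = 5 gives p(5) = 0.
Dividing by (lambda - 5) leaves lambda^2 - 9·lambda + 8.
The quadratic factors as (lambda - 1)·(lambda - 8).
Eigenvalues: 1, 5, 8.

1, 5, 8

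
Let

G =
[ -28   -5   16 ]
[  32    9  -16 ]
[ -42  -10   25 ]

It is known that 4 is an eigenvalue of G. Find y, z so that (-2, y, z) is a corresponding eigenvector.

0, -4

We need (G - 4I)v = 0.
G - 4I = [[-32, -5, 16], [32, 5, -16], [-42, -10, 21]].
Row 1: (-32)·-2 + (-5)·y + (16)·z = 0
Row 2: (32)·-2 + (5)·y + (-16)·z = 0
Row 3: (-42)·-2 + (-10)·y + (21)·z = 0
Solving gives y = 0, z = -4.
Check: G·(-2, 0, -4) = (-8, 0, -16) = 4·(-2, 0, -4).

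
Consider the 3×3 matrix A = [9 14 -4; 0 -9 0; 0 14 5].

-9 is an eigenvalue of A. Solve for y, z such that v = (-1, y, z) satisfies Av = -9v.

We need (A + 9I)v = 0.
A + 9I = [[18, 14, -4], [0, 0, 0], [0, 14, 14]].
Row 1: (18)·-1 + (14)·y + (-4)·z = 0
Row 2: (0)·-1 + (0)·y + (0)·z = 0
Row 3: (0)·-1 + (14)·y + (14)·z = 0
Solving gives y = 1, z = -1.
Check: A·(-1, 1, -1) = (9, -9, 9) = -9·(-1, 1, -1).

1, -1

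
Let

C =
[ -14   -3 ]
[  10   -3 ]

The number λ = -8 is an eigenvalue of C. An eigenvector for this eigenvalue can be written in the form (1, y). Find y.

-2

We need (C + 8I)v = 0.
C + 8I = [[-6, -3], [10, 5]].
Row 1: (-6)·1 + (-3)·y = 0
Row 2: (10)·1 + (5)·y = 0
Solving gives y = -2.
Check: C·(1, -2) = (-8, 16) = -8·(1, -2).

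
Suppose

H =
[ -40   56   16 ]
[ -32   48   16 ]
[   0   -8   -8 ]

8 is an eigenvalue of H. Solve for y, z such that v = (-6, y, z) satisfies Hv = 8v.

We need (H - 8I)v = 0.
H - 8I = [[-48, 56, 16], [-32, 40, 16], [0, -8, -16]].
Row 1: (-48)·-6 + (56)·y + (16)·z = 0
Row 2: (-32)·-6 + (40)·y + (16)·z = 0
Row 3: (0)·-6 + (-8)·y + (-16)·z = 0
Solving gives y = -6, z = 3.
Check: H·(-6, -6, 3) = (-48, -48, 24) = 8·(-6, -6, 3).

-6, 3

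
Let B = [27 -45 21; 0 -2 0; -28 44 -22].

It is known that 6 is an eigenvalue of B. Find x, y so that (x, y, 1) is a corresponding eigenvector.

-1, 0

We need (B - 6I)v = 0.
B - 6I = [[21, -45, 21], [0, -8, 0], [-28, 44, -28]].
Row 1: (21)·x + (-45)·y + (21)·1 = 0
Row 2: (0)·x + (-8)·y + (0)·1 = 0
Row 3: (-28)·x + (44)·y + (-28)·1 = 0
Solving gives x = -1, y = 0.
Check: B·(-1, 0, 1) = (-6, 0, 6) = 6·(-1, 0, 1).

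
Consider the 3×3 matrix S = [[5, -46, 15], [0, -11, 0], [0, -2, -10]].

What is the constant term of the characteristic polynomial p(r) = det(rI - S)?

p(0) = det(0·I − S) = det(−S) = (−1)^3·det(S).
det(S) = 550, so p(0) = -550.

-550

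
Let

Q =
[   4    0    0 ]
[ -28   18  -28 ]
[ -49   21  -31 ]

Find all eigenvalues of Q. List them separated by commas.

-10, -3, 4

Set up det(sI - Q) = 0.
Expanding the 3×3 determinant: p(s) = s^3 + 9s^2 - 22s - 120.
Try s = 4: p(4) = 0, so 4 is a root.
Dividing by (s - 4) leaves s^2 + 13s + 30.
The quadratic factors as (s + 10)·(s + 3).
Eigenvalues: -10, -3, 4.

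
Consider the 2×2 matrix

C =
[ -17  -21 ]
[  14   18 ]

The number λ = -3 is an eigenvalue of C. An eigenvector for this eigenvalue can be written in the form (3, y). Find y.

-2

We need (C + 3I)v = 0.
C + 3I = [[-14, -21], [14, 21]].
Row 1: (-14)·3 + (-21)·y = 0
Row 2: (14)·3 + (21)·y = 0
Solving gives y = -2.
Check: C·(3, -2) = (-9, 6) = -3·(3, -2).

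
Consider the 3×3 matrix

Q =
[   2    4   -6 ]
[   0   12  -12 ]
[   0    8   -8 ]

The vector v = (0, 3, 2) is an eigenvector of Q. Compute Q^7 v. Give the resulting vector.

First find the eigenvalue: Qv = (0, 12, 8) = 4·(0, 3, 2), so λ = 4.
Then Q^7 v = λ^7·v = 4^7·(0, 3, 2) = 16384·(0, 3, 2) = (0, 49152, 32768).

(0, 49152, 32768)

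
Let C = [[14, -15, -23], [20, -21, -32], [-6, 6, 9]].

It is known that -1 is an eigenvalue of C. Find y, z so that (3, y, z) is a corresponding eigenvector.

We need (C + 1I)v = 0.
C + 1I = [[15, -15, -23], [20, -20, -32], [-6, 6, 10]].
Row 1: (15)·3 + (-15)·y + (-23)·z = 0
Row 2: (20)·3 + (-20)·y + (-32)·z = 0
Row 3: (-6)·3 + (6)·y + (10)·z = 0
Solving gives y = 3, z = 0.
Check: C·(3, 3, 0) = (-3, -3, 0) = -1·(3, 3, 0).

3, 0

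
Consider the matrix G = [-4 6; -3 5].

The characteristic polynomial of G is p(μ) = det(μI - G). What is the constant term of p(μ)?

p(μ) = μ^2 - μ - 2.
The constant term is -2.

-2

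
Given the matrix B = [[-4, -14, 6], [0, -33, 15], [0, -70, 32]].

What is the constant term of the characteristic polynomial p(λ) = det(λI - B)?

-24

p(0) = det(0·I − B) = det(−B) = (−1)^3·det(B).
det(B) = 24, so p(0) = -24.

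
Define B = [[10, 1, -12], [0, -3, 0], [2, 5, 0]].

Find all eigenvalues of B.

-3, 4, 6

Compute the characteristic polynomial p(λ) = det(λI - B).
Expanding the 3×3 determinant: p(λ) = λ^3 - 7λ^2 - 6λ + 72.
Try λ = 6: p(6) = 0, so 6 is a root.
Factor out (λ - 6): p(λ) = (λ - 6)·(λ^2 - λ - 12).
The quadratic factors as (λ + 3)·(λ - 4).
Eigenvalues: -3, 4, 6.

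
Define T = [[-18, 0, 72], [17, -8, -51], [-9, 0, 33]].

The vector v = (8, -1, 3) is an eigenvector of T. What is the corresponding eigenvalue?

9

Compute Tv: T·(8, -1, 3) = (72, -9, 27).
Since Tv = λv, compare component 1: 72 = λ·8, so λ = 9.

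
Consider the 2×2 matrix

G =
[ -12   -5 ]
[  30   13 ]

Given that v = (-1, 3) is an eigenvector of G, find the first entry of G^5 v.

-243

First find the eigenvalue: Gv = (-3, 9) = 3·(-1, 3), so λ = 3.
Then G^5 v = λ^5·v = 3^5·(-1, 3) = 243·(-1, 3) = (-243, 729).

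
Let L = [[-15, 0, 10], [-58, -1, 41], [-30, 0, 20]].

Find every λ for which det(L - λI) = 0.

Compute the characteristic polynomial p(λ) = det(λI - L).
Cofactor expansion gives p(λ) = λ^3 - 4λ^2 - 5λ.
Rational-root test: λ = 0 gives p(0) = 0.
Dividing by λ leaves λ^2 - 4λ - 5.
The quadratic factors as (λ + 1)·(λ - 5).
Eigenvalues: -1, 0, 5.

-1, 0, 5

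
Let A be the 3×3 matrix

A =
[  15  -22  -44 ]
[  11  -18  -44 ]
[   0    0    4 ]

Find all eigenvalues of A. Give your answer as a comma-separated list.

Set up det(λI - A) = 0.
Cofactor expansion gives p(λ) = λ^3 - λ^2 - 40λ + 112.
Try λ = -7: p(-7) = 0, so -7 is a root.
Factor out (λ + 7): p(λ) = (λ + 7)·(λ^2 - 8λ + 16).
The quadratic factor is (λ - 4)^2.
Eigenvalues: -7, 4, 4.

-7, 4, 4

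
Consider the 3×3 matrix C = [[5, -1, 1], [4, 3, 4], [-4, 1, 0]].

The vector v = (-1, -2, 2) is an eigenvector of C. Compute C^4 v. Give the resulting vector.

First find the eigenvalue: Cv = (-1, -2, 2) = 1·(-1, -2, 2), so λ = 1.
Then C^4 v = λ^4·v = 1^4·(-1, -2, 2) = 1·(-1, -2, 2) = (-1, -2, 2).

(-1, -2, 2)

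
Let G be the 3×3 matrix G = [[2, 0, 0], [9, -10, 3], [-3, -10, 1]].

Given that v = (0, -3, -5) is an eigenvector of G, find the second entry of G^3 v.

First find the eigenvalue: Gv = (0, 15, 25) = -5·(0, -3, -5), so λ = -5.
Then G^3 v = λ^3·v = (-5)^3·(0, -3, -5) = -125·(0, -3, -5) = (0, 375, 625).

375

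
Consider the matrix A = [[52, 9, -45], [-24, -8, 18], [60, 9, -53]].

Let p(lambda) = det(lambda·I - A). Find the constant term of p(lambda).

-16

p(lambda) = lambda^3 + 9·lambda^2 + 6·lambda - 16.
The constant term is -16.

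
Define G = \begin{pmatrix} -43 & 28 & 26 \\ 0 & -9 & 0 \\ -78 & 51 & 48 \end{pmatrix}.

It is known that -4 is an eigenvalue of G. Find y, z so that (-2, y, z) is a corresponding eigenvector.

0, -3

We need (G + 4I)v = 0.
G + 4I = [[-39, 28, 26], [0, -5, 0], [-78, 51, 52]].
Row 1: (-39)·-2 + (28)·y + (26)·z = 0
Row 2: (0)·-2 + (-5)·y + (0)·z = 0
Row 3: (-78)·-2 + (51)·y + (52)·z = 0
Solving gives y = 0, z = -3.
Check: G·(-2, 0, -3) = (8, 0, 12) = -4·(-2, 0, -3).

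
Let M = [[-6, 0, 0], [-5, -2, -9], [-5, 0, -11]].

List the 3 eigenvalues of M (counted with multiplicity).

-11, -6, -2

The characteristic polynomial is p(λ) = det(λI - M).
Expanding along the first row, p(λ) = λ^3 + 19λ^2 + 100λ + 132.
Try λ = -2: p(-2) = 0, so -2 is a root.
Factor out (λ + 2): p(λ) = (λ + 2)·(λ^2 + 17λ + 66).
The quadratic factors as (λ + 11)·(λ + 6).
Eigenvalues: -11, -6, -2.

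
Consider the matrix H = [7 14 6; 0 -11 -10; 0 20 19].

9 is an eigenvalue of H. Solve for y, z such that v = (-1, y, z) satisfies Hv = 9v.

We need (H - 9I)v = 0.
H - 9I = [[-2, 14, 6], [0, -20, -10], [0, 20, 10]].
Row 1: (-2)·-1 + (14)·y + (6)·z = 0
Row 2: (0)·-1 + (-20)·y + (-10)·z = 0
Row 3: (0)·-1 + (20)·y + (10)·z = 0
Solving gives y = -1, z = 2.
Check: H·(-1, -1, 2) = (-9, -9, 18) = 9·(-1, -1, 2).

-1, 2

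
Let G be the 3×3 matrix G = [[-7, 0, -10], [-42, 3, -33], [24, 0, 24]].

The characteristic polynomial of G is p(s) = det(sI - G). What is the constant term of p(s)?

-216

p(s) = s^3 - 20s^2 + 123s - 216.
The constant term is -216.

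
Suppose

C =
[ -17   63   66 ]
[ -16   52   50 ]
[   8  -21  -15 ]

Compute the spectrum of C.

Set up det(sI - C) = 0.
Expanding along the first row, p(s) = s^3 - 20s^2 + 121s - 210.
Since p(3) = 0, s = 3 is a root.
Dividing by (s - 3) leaves s^2 - 17s + 70.
The quadratic factors as (s - 7)·(s - 10).
Eigenvalues: 3, 7, 10.

3, 7, 10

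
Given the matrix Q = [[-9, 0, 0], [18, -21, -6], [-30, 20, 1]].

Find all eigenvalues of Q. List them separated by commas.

Set up det(λI - Q) = 0.
Expanding along the first row, p(λ) = λ^3 + 29λ^2 + 279λ + 891.
Rational-root test: λ = -9 gives p(-9) = 0.
Dividing by (λ + 9) leaves λ^2 + 20λ + 99.
The quadratic factors as (λ + 11)·(λ + 9).
Eigenvalues: -11, -9, -9.

-11, -9, -9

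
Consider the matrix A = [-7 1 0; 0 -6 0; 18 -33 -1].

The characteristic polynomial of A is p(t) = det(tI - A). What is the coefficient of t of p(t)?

p(t) = t^3 + 14t^2 + 55t + 42.
The coefficient of t is 55.

55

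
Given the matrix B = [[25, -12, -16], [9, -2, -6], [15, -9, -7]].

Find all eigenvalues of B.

Compute the characteristic polynomial p(r) = det(rI - B).
Expanding along the first row, p(r) = r^3 - 16r^2 + 83r - 140.
Since p(4) = 0, r = 4 is a root.
Factor out (r - 4): p(r) = (r - 4)·(r^2 - 12r + 35).
The quadratic factors as (r - 5)·(r - 7).
Eigenvalues: 4, 5, 7.

4, 5, 7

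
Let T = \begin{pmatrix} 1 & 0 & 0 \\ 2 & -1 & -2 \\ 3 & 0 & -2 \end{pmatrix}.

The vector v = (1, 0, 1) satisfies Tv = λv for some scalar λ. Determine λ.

1

Compute Tv: T·(1, 0, 1) = (1, 0, 1).
Since Tv = λv, compare component 1: 1 = λ·1, so λ = 1.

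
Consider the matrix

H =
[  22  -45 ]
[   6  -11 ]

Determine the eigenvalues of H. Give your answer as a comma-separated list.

4, 7

det(H - μI) = (22 - μ)(-11 - μ) - (-45)·(6) = μ^2 - 11μ + 28.
This factors as (μ - 4)·(μ - 7) = 0.
Eigenvalues: 4, 7.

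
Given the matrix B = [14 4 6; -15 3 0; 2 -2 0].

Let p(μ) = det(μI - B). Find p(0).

-144

p(0) = det(0·I − B) = det(−B) = (−1)^3·det(B).
det(B) = 144, so p(0) = -144.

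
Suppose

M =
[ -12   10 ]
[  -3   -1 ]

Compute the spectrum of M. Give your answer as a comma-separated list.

det(M - sI) = (-12 - s)(-1 - s) - (10)·(-3) = s^2 + 13s + 42.
This factors as (s + 7)·(s + 6) = 0.
Eigenvalues: -7, -6.

-7, -6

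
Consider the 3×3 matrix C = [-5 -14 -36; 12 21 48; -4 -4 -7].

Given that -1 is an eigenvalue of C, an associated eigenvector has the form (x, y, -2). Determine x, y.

We need (C + 1I)v = 0.
C + 1I = [[-4, -14, -36], [12, 22, 48], [-4, -4, -6]].
Row 1: (-4)·x + (-14)·y + (-36)·-2 = 0
Row 2: (12)·x + (22)·y + (48)·-2 = 0
Row 3: (-4)·x + (-4)·y + (-6)·-2 = 0
Solving gives x = -3, y = 6.
Check: C·(-3, 6, -2) = (3, -6, 2) = -1·(-3, 6, -2).

-3, 6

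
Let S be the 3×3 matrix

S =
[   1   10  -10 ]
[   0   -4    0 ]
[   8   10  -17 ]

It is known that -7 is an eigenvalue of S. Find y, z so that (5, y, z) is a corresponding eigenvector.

0, 4

We need (S + 7I)v = 0.
S + 7I = [[8, 10, -10], [0, 3, 0], [8, 10, -10]].
Row 1: (8)·5 + (10)·y + (-10)·z = 0
Row 2: (0)·5 + (3)·y + (0)·z = 0
Row 3: (8)·5 + (10)·y + (-10)·z = 0
Solving gives y = 0, z = 4.
Check: S·(5, 0, 4) = (-35, 0, -28) = -7·(5, 0, 4).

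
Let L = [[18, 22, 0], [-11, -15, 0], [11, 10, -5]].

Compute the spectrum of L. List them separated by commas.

Set up det(lambda·I - L) = 0.
Cofactor expansion gives p(lambda) = lambda^3 + 2·lambda^2 - 43·lambda - 140.
Try lambda = -4: p(-4) = 0, so -4 is a root.
Factor out (lambda + 4): p(lambda) = (lambda + 4)·(lambda^2 - 2·lambda - 35).
The quadratic factors as (lambda + 5)·(lambda - 7).
Eigenvalues: -5, -4, 7.

-5, -4, 7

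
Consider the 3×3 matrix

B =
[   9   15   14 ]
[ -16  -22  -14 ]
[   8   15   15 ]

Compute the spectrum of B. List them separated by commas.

Compute the characteristic polynomial p(s) = det(sI - B).
Expanding the 3×3 determinant: p(s) = s^3 - 2s^2 - 55s + 56.
Rational-root test: s = 1 gives p(1) = 0.
Dividing by (s - 1) leaves s^2 - s - 56.
The quadratic factors as (s + 7)·(s - 8).
Eigenvalues: -7, 1, 8.

-7, 1, 8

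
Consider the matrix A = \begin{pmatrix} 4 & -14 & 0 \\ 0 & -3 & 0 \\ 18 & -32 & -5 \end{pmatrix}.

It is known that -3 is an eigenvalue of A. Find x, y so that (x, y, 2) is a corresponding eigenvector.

We need (A + 3I)v = 0.
A + 3I = [[7, -14, 0], [0, 0, 0], [18, -32, -2]].
Row 1: (7)·x + (-14)·y + (0)·2 = 0
Row 2: (0)·x + (0)·y + (0)·2 = 0
Row 3: (18)·x + (-32)·y + (-2)·2 = 0
Solving gives x = 2, y = 1.
Check: A·(2, 1, 2) = (-6, -3, -6) = -3·(2, 1, 2).

2, 1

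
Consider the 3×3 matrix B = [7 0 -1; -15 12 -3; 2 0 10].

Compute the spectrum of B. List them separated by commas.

Set up det(sI - B) = 0.
Expanding the 3×3 determinant: p(s) = s^3 - 29s^2 + 276s - 864.
Try s = 9: p(9) = 0, so 9 is a root.
Factor out (s - 9): p(s) = (s - 9)·(s^2 - 20s + 96).
The quadratic factors as (s - 8)·(s - 12).
Eigenvalues: 8, 9, 12.

8, 9, 12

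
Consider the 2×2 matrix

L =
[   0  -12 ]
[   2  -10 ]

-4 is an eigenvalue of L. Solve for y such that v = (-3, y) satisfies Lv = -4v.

-1

We need (L + 4I)v = 0.
L + 4I = [[4, -12], [2, -6]].
Row 1: (4)·-3 + (-12)·y = 0
Row 2: (2)·-3 + (-6)·y = 0
Solving gives y = -1.
Check: L·(-3, -1) = (12, 4) = -4·(-3, -1).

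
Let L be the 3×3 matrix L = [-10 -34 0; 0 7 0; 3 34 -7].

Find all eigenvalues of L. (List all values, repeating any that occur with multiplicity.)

-10, -7, 7

The characteristic polynomial is p(s) = det(sI - L).
Expanding the 3×3 determinant: p(s) = s^3 + 10s^2 - 49s - 490.
Rational-root test: s = -7 gives p(-7) = 0.
Dividing by (s + 7) leaves s^2 + 3s - 70.
The quadratic factors as (s + 10)·(s - 7).
Eigenvalues: -10, -7, 7.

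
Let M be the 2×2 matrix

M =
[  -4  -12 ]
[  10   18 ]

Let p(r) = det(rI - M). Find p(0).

p(0) = det(0·I − M) = det(−M) = (−1)^2·det(M).
det(M) = 48, so p(0) = 48.

48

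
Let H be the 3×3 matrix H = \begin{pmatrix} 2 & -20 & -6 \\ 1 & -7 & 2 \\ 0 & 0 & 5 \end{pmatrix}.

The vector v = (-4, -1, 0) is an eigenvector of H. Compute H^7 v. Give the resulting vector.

(8748, 2187, 0)

First find the eigenvalue: Hv = (12, 3, 0) = -3·(-4, -1, 0), so λ = -3.
Then H^7 v = λ^7·v = (-3)^7·(-4, -1, 0) = -2187·(-4, -1, 0) = (8748, 2187, 0).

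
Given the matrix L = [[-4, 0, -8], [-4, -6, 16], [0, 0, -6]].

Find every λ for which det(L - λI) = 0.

-6, -6, -4

Compute the characteristic polynomial p(λ) = det(λI - L).
Expanding the 3×3 determinant: p(λ) = λ^3 + 16λ^2 + 84λ + 144.
Since p(-4) = 0, λ = -4 is a root.
Dividing by (λ + 4) leaves λ^2 + 12λ + 36.
The quadratic factor is (λ + 6)^2.
Eigenvalues: -6, -6, -4.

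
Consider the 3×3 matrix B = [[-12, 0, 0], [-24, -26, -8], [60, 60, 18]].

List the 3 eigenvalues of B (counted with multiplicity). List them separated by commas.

-12, -6, -2

The characteristic polynomial is p(r) = det(rI - B).
Cofactor expansion gives p(r) = r^3 + 20r^2 + 108r + 144.
Since p(-12) = 0, r = -12 is a root.
Dividing by (r + 12) leaves r^2 + 8r + 12.
The quadratic factors as (r + 6)·(r + 2).
Eigenvalues: -12, -6, -2.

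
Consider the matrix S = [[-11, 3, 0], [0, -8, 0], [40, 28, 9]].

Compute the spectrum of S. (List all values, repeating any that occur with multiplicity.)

The characteristic polynomial is p(λ) = det(λI - S).
Expanding the 3×3 determinant: p(λ) = λ^3 + 10λ^2 - 83λ - 792.
Try λ = 9: p(9) = 0, so 9 is a root.
Factor out (λ - 9): p(λ) = (λ - 9)·(λ^2 + 19λ + 88).
The quadratic factors as (λ + 11)·(λ + 8).
Eigenvalues: -11, -8, 9.

-11, -8, 9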